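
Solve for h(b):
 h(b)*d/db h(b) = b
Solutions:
 h(b) = -sqrt(C1 + b^2)
 h(b) = sqrt(C1 + b^2)


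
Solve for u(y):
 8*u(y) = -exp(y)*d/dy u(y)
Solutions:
 u(y) = C1*exp(8*exp(-y))


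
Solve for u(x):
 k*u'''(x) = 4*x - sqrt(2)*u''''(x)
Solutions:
 u(x) = C1 + C2*x + C3*x^2 + C4*exp(-sqrt(2)*k*x/2) + x^4/(6*k) - 2*sqrt(2)*x^3/(3*k^2)


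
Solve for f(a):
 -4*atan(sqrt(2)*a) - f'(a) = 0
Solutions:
 f(a) = C1 - 4*a*atan(sqrt(2)*a) + sqrt(2)*log(2*a^2 + 1)


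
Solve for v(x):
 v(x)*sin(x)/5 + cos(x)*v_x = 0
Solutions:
 v(x) = C1*cos(x)^(1/5)


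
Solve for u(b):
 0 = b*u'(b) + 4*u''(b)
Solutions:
 u(b) = C1 + C2*erf(sqrt(2)*b/4)


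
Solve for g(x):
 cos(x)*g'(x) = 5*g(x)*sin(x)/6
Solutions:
 g(x) = C1/cos(x)^(5/6)


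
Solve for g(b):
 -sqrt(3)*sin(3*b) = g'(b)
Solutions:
 g(b) = C1 + sqrt(3)*cos(3*b)/3


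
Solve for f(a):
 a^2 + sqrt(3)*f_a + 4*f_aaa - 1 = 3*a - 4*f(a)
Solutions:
 f(a) = C1*exp(a*(-2^(1/3)*3^(5/6)/(3 + sqrt(sqrt(3)/16 + 9))^(1/3) + 2*6^(2/3)*(3 + sqrt(sqrt(3)/16 + 9))^(1/3))/24)*sin(2^(1/3)*a*(9/(27 + sqrt(81*sqrt(3)/16 + 729))^(1/3) + 2*2^(1/3)*sqrt(3)*(27 + sqrt(81*sqrt(3)/16 + 729))^(1/3))/24) + C2*exp(a*(-2^(1/3)*3^(5/6)/(3 + sqrt(sqrt(3)/16 + 9))^(1/3) + 2*6^(2/3)*(3 + sqrt(sqrt(3)/16 + 9))^(1/3))/24)*cos(2^(1/3)*a*(9/(27 + sqrt(81*sqrt(3)/16 + 729))^(1/3) + 2*2^(1/3)*sqrt(3)*(27 + sqrt(81*sqrt(3)/16 + 729))^(1/3))/24) + C3*exp(-a*(-2^(1/3)*3^(5/6)/(3 + sqrt(sqrt(3)/16 + 9))^(1/3) + 2*6^(2/3)*(3 + sqrt(sqrt(3)/16 + 9))^(1/3))/12) - a^2/4 + sqrt(3)*a/8 + 3*a/4 - 3*sqrt(3)/16 + 5/32


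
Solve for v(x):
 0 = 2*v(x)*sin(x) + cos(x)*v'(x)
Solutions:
 v(x) = C1*cos(x)^2


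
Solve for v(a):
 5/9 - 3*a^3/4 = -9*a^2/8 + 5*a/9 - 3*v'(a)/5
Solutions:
 v(a) = C1 + 5*a^4/16 - 5*a^3/8 + 25*a^2/54 - 25*a/27


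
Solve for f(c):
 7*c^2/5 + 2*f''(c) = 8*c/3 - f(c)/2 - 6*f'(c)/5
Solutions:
 f(c) = -14*c^2/5 + 1408*c/75 + (C1*sin(2*c/5) + C2*cos(2*c/5))*exp(-3*c/10) - 2832/125


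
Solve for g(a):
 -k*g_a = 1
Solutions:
 g(a) = C1 - a/k


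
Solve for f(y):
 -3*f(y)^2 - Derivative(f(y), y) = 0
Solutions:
 f(y) = 1/(C1 + 3*y)


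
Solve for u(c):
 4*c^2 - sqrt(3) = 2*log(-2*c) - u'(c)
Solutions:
 u(c) = C1 - 4*c^3/3 + 2*c*log(-c) + c*(-2 + 2*log(2) + sqrt(3))


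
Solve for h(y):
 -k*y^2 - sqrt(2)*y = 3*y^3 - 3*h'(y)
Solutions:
 h(y) = C1 + k*y^3/9 + y^4/4 + sqrt(2)*y^2/6


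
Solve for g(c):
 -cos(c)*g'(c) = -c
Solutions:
 g(c) = C1 + Integral(c/cos(c), c)


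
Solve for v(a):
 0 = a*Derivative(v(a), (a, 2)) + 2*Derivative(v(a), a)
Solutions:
 v(a) = C1 + C2/a


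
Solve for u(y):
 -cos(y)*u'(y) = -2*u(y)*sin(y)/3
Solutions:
 u(y) = C1/cos(y)^(2/3)


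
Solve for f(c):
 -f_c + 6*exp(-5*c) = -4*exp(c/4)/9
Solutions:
 f(c) = C1 + 16*exp(c/4)/9 - 6*exp(-5*c)/5


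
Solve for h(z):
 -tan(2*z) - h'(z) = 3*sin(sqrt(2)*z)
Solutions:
 h(z) = C1 + log(cos(2*z))/2 + 3*sqrt(2)*cos(sqrt(2)*z)/2


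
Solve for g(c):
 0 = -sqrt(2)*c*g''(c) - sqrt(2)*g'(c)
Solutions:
 g(c) = C1 + C2*log(c)


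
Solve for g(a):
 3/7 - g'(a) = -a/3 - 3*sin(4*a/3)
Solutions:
 g(a) = C1 + a^2/6 + 3*a/7 - 9*cos(4*a/3)/4


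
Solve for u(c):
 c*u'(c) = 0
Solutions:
 u(c) = C1


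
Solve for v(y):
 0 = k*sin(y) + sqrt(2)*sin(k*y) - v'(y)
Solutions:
 v(y) = C1 - k*cos(y) - sqrt(2)*cos(k*y)/k


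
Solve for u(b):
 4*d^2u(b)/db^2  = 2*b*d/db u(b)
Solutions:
 u(b) = C1 + C2*erfi(b/2)


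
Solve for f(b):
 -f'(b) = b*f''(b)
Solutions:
 f(b) = C1 + C2*log(b)


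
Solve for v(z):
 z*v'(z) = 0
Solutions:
 v(z) = C1


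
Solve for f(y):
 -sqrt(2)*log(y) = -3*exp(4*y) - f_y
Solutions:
 f(y) = C1 + sqrt(2)*y*log(y) - sqrt(2)*y - 3*exp(4*y)/4


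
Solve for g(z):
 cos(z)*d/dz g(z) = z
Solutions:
 g(z) = C1 + Integral(z/cos(z), z)


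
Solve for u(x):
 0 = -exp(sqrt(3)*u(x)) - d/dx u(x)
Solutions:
 u(x) = sqrt(3)*(2*log(1/(C1 + x)) - log(3))/6


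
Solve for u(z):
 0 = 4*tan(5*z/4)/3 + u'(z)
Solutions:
 u(z) = C1 + 16*log(cos(5*z/4))/15


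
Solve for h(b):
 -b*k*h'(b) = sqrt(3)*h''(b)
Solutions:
 h(b) = Piecewise((-sqrt(2)*3^(1/4)*sqrt(pi)*C1*erf(sqrt(2)*3^(3/4)*b*sqrt(k)/6)/(2*sqrt(k)) - C2, (k > 0) | (k < 0)), (-C1*b - C2, True))


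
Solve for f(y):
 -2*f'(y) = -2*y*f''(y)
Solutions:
 f(y) = C1 + C2*y^2


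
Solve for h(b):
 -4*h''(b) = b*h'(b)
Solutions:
 h(b) = C1 + C2*erf(sqrt(2)*b/4)


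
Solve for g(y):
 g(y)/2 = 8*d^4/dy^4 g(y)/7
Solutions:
 g(y) = C1*exp(-7^(1/4)*y/2) + C2*exp(7^(1/4)*y/2) + C3*sin(7^(1/4)*y/2) + C4*cos(7^(1/4)*y/2)


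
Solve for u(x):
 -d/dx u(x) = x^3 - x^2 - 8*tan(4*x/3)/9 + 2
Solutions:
 u(x) = C1 - x^4/4 + x^3/3 - 2*x - 2*log(cos(4*x/3))/3


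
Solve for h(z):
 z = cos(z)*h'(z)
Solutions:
 h(z) = C1 + Integral(z/cos(z), z)


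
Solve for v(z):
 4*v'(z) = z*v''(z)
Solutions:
 v(z) = C1 + C2*z^5


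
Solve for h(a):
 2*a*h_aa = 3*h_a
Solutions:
 h(a) = C1 + C2*a^(5/2)


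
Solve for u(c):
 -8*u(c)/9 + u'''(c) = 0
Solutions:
 u(c) = C3*exp(2*3^(1/3)*c/3) + (C1*sin(3^(5/6)*c/3) + C2*cos(3^(5/6)*c/3))*exp(-3^(1/3)*c/3)


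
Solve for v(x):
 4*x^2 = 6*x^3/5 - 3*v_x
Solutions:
 v(x) = C1 + x^4/10 - 4*x^3/9


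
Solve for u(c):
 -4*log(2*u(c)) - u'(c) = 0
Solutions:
 Integral(1/(log(_y) + log(2)), (_y, u(c)))/4 = C1 - c


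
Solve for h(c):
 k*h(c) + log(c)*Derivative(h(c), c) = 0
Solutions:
 h(c) = C1*exp(-k*li(c))


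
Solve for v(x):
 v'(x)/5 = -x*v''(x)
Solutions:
 v(x) = C1 + C2*x^(4/5)


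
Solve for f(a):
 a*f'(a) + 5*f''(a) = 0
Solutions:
 f(a) = C1 + C2*erf(sqrt(10)*a/10)


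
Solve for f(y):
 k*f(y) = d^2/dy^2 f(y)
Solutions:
 f(y) = C1*exp(-sqrt(k)*y) + C2*exp(sqrt(k)*y)


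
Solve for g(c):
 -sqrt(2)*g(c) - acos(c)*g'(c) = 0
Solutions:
 g(c) = C1*exp(-sqrt(2)*Integral(1/acos(c), c))


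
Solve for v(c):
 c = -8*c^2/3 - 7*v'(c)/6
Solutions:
 v(c) = C1 - 16*c^3/21 - 3*c^2/7


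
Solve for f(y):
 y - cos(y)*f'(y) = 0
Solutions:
 f(y) = C1 + Integral(y/cos(y), y)


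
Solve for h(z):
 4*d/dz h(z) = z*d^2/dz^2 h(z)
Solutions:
 h(z) = C1 + C2*z^5


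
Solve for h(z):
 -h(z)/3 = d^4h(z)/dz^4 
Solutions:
 h(z) = (C1*sin(sqrt(2)*3^(3/4)*z/6) + C2*cos(sqrt(2)*3^(3/4)*z/6))*exp(-sqrt(2)*3^(3/4)*z/6) + (C3*sin(sqrt(2)*3^(3/4)*z/6) + C4*cos(sqrt(2)*3^(3/4)*z/6))*exp(sqrt(2)*3^(3/4)*z/6)


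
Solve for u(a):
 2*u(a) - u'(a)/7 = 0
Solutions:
 u(a) = C1*exp(14*a)


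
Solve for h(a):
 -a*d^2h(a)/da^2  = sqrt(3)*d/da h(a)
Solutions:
 h(a) = C1 + C2*a^(1 - sqrt(3))


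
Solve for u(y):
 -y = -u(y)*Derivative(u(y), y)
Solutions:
 u(y) = -sqrt(C1 + y^2)
 u(y) = sqrt(C1 + y^2)


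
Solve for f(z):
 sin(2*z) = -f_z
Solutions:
 f(z) = C1 + cos(2*z)/2


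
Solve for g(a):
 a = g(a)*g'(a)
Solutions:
 g(a) = -sqrt(C1 + a^2)
 g(a) = sqrt(C1 + a^2)


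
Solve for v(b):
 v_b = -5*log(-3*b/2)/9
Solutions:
 v(b) = C1 - 5*b*log(-b)/9 + 5*b*(-log(3) + log(2) + 1)/9


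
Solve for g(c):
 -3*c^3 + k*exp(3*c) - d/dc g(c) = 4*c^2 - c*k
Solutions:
 g(c) = C1 - 3*c^4/4 - 4*c^3/3 + c^2*k/2 + k*exp(3*c)/3


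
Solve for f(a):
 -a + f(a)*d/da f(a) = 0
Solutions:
 f(a) = -sqrt(C1 + a^2)
 f(a) = sqrt(C1 + a^2)


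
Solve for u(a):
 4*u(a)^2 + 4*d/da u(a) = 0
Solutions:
 u(a) = 1/(C1 + a)


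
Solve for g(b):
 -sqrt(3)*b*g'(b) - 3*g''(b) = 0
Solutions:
 g(b) = C1 + C2*erf(sqrt(2)*3^(3/4)*b/6)


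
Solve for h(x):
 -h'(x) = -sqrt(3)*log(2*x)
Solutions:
 h(x) = C1 + sqrt(3)*x*log(x) - sqrt(3)*x + sqrt(3)*x*log(2)


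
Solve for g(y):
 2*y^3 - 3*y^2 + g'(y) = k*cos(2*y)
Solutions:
 g(y) = C1 + k*sin(2*y)/2 - y^4/2 + y^3


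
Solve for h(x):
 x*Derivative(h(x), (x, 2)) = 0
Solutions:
 h(x) = C1 + C2*x


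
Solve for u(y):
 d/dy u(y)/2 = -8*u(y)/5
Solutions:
 u(y) = C1*exp(-16*y/5)


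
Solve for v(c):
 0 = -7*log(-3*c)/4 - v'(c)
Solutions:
 v(c) = C1 - 7*c*log(-c)/4 + 7*c*(1 - log(3))/4


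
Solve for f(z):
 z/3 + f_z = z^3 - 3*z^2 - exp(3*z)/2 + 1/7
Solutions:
 f(z) = C1 + z^4/4 - z^3 - z^2/6 + z/7 - exp(3*z)/6


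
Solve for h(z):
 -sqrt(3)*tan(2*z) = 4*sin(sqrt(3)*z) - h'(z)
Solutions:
 h(z) = C1 - sqrt(3)*log(cos(2*z))/2 - 4*sqrt(3)*cos(sqrt(3)*z)/3


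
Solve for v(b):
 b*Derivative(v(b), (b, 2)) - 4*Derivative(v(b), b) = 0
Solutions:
 v(b) = C1 + C2*b^5


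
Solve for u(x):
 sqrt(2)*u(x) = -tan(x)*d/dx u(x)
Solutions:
 u(x) = C1/sin(x)^(sqrt(2))


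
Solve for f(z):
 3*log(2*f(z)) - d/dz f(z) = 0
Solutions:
 -Integral(1/(log(_y) + log(2)), (_y, f(z)))/3 = C1 - z


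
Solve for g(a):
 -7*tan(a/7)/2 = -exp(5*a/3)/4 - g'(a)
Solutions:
 g(a) = C1 - 3*exp(5*a/3)/20 - 49*log(cos(a/7))/2


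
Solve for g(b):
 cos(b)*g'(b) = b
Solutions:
 g(b) = C1 + Integral(b/cos(b), b)


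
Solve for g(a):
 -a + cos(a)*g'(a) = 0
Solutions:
 g(a) = C1 + Integral(a/cos(a), a)


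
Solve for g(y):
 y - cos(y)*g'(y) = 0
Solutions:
 g(y) = C1 + Integral(y/cos(y), y)


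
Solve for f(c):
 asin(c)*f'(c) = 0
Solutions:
 f(c) = C1


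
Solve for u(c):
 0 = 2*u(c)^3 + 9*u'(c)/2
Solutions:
 u(c) = -3*sqrt(2)*sqrt(-1/(C1 - 4*c))/2
 u(c) = 3*sqrt(2)*sqrt(-1/(C1 - 4*c))/2


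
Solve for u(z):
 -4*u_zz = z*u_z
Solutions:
 u(z) = C1 + C2*erf(sqrt(2)*z/4)


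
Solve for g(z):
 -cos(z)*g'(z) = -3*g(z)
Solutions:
 g(z) = C1*(sin(z) + 1)^(3/2)/(sin(z) - 1)^(3/2)


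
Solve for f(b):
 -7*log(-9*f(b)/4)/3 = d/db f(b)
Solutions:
 3*Integral(1/(log(-_y) - 2*log(2) + 2*log(3)), (_y, f(b)))/7 = C1 - b


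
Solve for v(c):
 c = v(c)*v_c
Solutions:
 v(c) = -sqrt(C1 + c^2)
 v(c) = sqrt(C1 + c^2)


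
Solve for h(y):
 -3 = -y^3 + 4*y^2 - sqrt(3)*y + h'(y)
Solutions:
 h(y) = C1 + y^4/4 - 4*y^3/3 + sqrt(3)*y^2/2 - 3*y


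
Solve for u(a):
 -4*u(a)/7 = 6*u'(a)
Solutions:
 u(a) = C1*exp(-2*a/21)


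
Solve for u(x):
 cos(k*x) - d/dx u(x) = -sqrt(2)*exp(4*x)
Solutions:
 u(x) = C1 + sqrt(2)*exp(4*x)/4 + sin(k*x)/k


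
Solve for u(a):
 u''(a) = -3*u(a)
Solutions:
 u(a) = C1*sin(sqrt(3)*a) + C2*cos(sqrt(3)*a)


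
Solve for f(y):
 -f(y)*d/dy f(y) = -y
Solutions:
 f(y) = -sqrt(C1 + y^2)
 f(y) = sqrt(C1 + y^2)


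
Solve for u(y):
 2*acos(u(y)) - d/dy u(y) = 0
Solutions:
 Integral(1/acos(_y), (_y, u(y))) = C1 + 2*y


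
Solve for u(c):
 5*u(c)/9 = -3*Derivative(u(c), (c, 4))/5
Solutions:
 u(c) = (C1*sin(sqrt(10)*3^(1/4)*c/6) + C2*cos(sqrt(10)*3^(1/4)*c/6))*exp(-sqrt(10)*3^(1/4)*c/6) + (C3*sin(sqrt(10)*3^(1/4)*c/6) + C4*cos(sqrt(10)*3^(1/4)*c/6))*exp(sqrt(10)*3^(1/4)*c/6)


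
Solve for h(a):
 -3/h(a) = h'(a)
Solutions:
 h(a) = -sqrt(C1 - 6*a)
 h(a) = sqrt(C1 - 6*a)


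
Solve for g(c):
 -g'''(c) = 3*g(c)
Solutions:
 g(c) = C3*exp(-3^(1/3)*c) + (C1*sin(3^(5/6)*c/2) + C2*cos(3^(5/6)*c/2))*exp(3^(1/3)*c/2)


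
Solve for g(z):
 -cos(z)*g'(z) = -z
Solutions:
 g(z) = C1 + Integral(z/cos(z), z)


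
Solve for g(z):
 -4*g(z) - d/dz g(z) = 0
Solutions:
 g(z) = C1*exp(-4*z)


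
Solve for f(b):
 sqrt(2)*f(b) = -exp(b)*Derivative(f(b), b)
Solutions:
 f(b) = C1*exp(sqrt(2)*exp(-b))


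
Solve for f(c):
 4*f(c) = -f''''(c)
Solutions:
 f(c) = (C1*sin(c) + C2*cos(c))*exp(-c) + (C3*sin(c) + C4*cos(c))*exp(c)


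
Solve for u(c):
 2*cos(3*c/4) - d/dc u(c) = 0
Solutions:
 u(c) = C1 + 8*sin(3*c/4)/3


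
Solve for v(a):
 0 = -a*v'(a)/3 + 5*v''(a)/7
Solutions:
 v(a) = C1 + C2*erfi(sqrt(210)*a/30)


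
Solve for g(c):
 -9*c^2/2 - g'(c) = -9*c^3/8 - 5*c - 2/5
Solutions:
 g(c) = C1 + 9*c^4/32 - 3*c^3/2 + 5*c^2/2 + 2*c/5


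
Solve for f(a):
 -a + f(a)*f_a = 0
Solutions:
 f(a) = -sqrt(C1 + a^2)
 f(a) = sqrt(C1 + a^2)


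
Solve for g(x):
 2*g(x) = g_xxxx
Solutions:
 g(x) = C1*exp(-2^(1/4)*x) + C2*exp(2^(1/4)*x) + C3*sin(2^(1/4)*x) + C4*cos(2^(1/4)*x)


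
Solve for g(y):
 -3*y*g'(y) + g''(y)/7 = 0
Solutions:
 g(y) = C1 + C2*erfi(sqrt(42)*y/2)


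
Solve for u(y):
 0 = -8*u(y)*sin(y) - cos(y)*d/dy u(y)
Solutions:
 u(y) = C1*cos(y)^8


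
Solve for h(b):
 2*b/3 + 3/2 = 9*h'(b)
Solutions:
 h(b) = C1 + b^2/27 + b/6


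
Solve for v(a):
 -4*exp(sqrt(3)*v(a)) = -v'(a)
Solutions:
 v(a) = sqrt(3)*(2*log(-1/(C1 + 4*a)) - log(3))/6


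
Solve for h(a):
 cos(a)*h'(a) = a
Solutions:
 h(a) = C1 + Integral(a/cos(a), a)


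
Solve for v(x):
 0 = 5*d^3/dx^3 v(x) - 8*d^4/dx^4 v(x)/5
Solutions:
 v(x) = C1 + C2*x + C3*x^2 + C4*exp(25*x/8)


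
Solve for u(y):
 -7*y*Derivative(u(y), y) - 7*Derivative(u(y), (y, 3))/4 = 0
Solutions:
 u(y) = C1 + Integral(C2*airyai(-2^(2/3)*y) + C3*airybi(-2^(2/3)*y), y)


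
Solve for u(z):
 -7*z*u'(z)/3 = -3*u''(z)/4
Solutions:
 u(z) = C1 + C2*erfi(sqrt(14)*z/3)


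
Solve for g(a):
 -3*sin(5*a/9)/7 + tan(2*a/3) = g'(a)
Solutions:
 g(a) = C1 - 3*log(cos(2*a/3))/2 + 27*cos(5*a/9)/35


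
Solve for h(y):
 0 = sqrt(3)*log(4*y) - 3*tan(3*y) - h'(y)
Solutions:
 h(y) = C1 + sqrt(3)*y*(log(y) - 1) + 2*sqrt(3)*y*log(2) + log(cos(3*y))


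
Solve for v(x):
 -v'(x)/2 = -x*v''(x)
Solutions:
 v(x) = C1 + C2*x^(3/2)


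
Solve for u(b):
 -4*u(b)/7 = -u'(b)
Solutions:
 u(b) = C1*exp(4*b/7)


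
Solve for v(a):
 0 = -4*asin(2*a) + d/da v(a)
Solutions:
 v(a) = C1 + 4*a*asin(2*a) + 2*sqrt(1 - 4*a^2)


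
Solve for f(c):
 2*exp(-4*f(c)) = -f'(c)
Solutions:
 f(c) = log(-I*(C1 - 8*c)^(1/4))
 f(c) = log(I*(C1 - 8*c)^(1/4))
 f(c) = log(-(C1 - 8*c)^(1/4))
 f(c) = log(C1 - 8*c)/4


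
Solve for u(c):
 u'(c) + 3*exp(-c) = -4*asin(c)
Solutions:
 u(c) = C1 - 4*c*asin(c) - 4*sqrt(1 - c^2) + 3*exp(-c)


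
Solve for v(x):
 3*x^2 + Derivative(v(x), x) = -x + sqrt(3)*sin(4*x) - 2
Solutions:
 v(x) = C1 - x^3 - x^2/2 - 2*x - sqrt(3)*cos(4*x)/4


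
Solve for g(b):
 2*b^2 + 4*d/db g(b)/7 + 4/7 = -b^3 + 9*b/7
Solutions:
 g(b) = C1 - 7*b^4/16 - 7*b^3/6 + 9*b^2/8 - b


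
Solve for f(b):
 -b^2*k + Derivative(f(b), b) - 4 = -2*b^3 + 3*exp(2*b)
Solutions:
 f(b) = C1 - b^4/2 + b^3*k/3 + 4*b + 3*exp(2*b)/2


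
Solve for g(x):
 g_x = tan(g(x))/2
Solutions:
 g(x) = pi - asin(C1*exp(x/2))
 g(x) = asin(C1*exp(x/2))


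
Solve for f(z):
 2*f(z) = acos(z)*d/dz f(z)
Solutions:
 f(z) = C1*exp(2*Integral(1/acos(z), z))


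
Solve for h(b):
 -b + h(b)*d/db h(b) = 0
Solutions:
 h(b) = -sqrt(C1 + b^2)
 h(b) = sqrt(C1 + b^2)


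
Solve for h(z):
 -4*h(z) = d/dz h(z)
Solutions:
 h(z) = C1*exp(-4*z)


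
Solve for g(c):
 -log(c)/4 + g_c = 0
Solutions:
 g(c) = C1 + c*log(c)/4 - c/4


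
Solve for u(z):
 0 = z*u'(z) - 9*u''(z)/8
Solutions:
 u(z) = C1 + C2*erfi(2*z/3)


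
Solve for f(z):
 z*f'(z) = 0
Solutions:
 f(z) = C1


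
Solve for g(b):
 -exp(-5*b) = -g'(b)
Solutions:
 g(b) = C1 - exp(-5*b)/5


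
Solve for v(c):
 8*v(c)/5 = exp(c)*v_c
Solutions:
 v(c) = C1*exp(-8*exp(-c)/5)


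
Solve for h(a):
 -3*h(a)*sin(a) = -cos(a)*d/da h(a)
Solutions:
 h(a) = C1/cos(a)^3


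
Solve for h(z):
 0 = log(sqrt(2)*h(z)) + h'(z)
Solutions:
 2*Integral(1/(2*log(_y) + log(2)), (_y, h(z))) = C1 - z


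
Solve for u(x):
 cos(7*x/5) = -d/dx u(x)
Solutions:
 u(x) = C1 - 5*sin(7*x/5)/7


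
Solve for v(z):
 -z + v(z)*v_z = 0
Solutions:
 v(z) = -sqrt(C1 + z^2)
 v(z) = sqrt(C1 + z^2)


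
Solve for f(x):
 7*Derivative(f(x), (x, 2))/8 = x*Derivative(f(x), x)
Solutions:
 f(x) = C1 + C2*erfi(2*sqrt(7)*x/7)


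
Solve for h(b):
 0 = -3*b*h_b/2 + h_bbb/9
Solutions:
 h(b) = C1 + Integral(C2*airyai(3*2^(2/3)*b/2) + C3*airybi(3*2^(2/3)*b/2), b)


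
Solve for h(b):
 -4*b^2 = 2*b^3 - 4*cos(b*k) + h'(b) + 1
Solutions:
 h(b) = C1 - b^4/2 - 4*b^3/3 - b + 4*sin(b*k)/k


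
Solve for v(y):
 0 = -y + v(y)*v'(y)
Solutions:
 v(y) = -sqrt(C1 + y^2)
 v(y) = sqrt(C1 + y^2)


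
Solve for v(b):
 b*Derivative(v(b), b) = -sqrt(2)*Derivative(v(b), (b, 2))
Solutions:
 v(b) = C1 + C2*erf(2^(1/4)*b/2)


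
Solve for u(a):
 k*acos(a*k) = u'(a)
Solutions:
 u(a) = C1 + k*Piecewise((a*acos(a*k) - sqrt(-a^2*k^2 + 1)/k, Ne(k, 0)), (pi*a/2, True))


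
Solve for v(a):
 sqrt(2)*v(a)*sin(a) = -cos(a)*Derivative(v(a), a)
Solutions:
 v(a) = C1*cos(a)^(sqrt(2))


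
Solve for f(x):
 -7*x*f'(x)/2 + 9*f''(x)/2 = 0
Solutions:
 f(x) = C1 + C2*erfi(sqrt(14)*x/6)


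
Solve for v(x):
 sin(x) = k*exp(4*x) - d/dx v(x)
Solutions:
 v(x) = C1 + k*exp(4*x)/4 + cos(x)


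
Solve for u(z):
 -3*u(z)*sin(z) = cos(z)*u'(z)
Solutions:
 u(z) = C1*cos(z)^3


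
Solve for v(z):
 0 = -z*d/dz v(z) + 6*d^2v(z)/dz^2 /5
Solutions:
 v(z) = C1 + C2*erfi(sqrt(15)*z/6)


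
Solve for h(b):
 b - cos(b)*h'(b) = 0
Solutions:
 h(b) = C1 + Integral(b/cos(b), b)


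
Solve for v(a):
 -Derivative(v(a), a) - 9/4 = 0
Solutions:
 v(a) = C1 - 9*a/4


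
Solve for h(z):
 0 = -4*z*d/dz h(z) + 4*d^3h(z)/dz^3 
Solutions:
 h(z) = C1 + Integral(C2*airyai(z) + C3*airybi(z), z)


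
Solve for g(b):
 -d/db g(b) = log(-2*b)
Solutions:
 g(b) = C1 - b*log(-b) + b*(1 - log(2))


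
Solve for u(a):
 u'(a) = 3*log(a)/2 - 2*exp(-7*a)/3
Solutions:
 u(a) = C1 + 3*a*log(a)/2 - 3*a/2 + 2*exp(-7*a)/21


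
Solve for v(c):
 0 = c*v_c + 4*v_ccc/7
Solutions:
 v(c) = C1 + Integral(C2*airyai(-14^(1/3)*c/2) + C3*airybi(-14^(1/3)*c/2), c)


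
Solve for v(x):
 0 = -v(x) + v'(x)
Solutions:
 v(x) = C1*exp(x)


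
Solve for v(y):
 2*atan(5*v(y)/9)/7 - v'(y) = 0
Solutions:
 Integral(1/atan(5*_y/9), (_y, v(y))) = C1 + 2*y/7


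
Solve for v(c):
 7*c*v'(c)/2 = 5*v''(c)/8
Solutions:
 v(c) = C1 + C2*erfi(sqrt(70)*c/5)


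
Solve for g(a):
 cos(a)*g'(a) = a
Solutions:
 g(a) = C1 + Integral(a/cos(a), a)


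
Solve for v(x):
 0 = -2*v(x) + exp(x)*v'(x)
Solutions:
 v(x) = C1*exp(-2*exp(-x))


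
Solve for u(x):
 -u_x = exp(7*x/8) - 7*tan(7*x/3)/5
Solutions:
 u(x) = C1 - 8*exp(7*x/8)/7 - 3*log(cos(7*x/3))/5


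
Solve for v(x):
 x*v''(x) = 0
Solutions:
 v(x) = C1 + C2*x


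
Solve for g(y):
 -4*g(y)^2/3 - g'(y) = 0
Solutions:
 g(y) = 3/(C1 + 4*y)


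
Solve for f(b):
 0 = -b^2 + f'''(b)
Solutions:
 f(b) = C1 + C2*b + C3*b^2 + b^5/60


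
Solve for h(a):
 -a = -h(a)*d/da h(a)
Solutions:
 h(a) = -sqrt(C1 + a^2)
 h(a) = sqrt(C1 + a^2)


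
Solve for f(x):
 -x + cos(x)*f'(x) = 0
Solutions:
 f(x) = C1 + Integral(x/cos(x), x)


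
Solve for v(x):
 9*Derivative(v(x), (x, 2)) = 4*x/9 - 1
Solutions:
 v(x) = C1 + C2*x + 2*x^3/243 - x^2/18


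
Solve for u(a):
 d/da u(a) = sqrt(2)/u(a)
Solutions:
 u(a) = -sqrt(C1 + 2*sqrt(2)*a)
 u(a) = sqrt(C1 + 2*sqrt(2)*a)


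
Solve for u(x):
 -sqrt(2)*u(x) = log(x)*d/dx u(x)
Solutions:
 u(x) = C1*exp(-sqrt(2)*li(x))


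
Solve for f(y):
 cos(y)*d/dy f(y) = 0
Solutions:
 f(y) = C1


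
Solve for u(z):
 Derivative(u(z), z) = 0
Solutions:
 u(z) = C1


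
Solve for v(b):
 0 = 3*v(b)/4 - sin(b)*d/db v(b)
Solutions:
 v(b) = C1*(cos(b) - 1)^(3/8)/(cos(b) + 1)^(3/8)


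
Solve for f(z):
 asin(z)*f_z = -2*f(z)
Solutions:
 f(z) = C1*exp(-2*Integral(1/asin(z), z))


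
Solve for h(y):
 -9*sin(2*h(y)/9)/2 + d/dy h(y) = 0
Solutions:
 -9*y/2 + 9*log(cos(2*h(y)/9) - 1)/4 - 9*log(cos(2*h(y)/9) + 1)/4 = C1


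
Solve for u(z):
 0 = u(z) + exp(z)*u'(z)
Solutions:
 u(z) = C1*exp(exp(-z))


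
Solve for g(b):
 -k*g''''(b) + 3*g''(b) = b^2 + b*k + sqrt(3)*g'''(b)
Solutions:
 g(b) = C1 + C2*b + C3*exp(sqrt(3)*b*(sqrt(4*k + 1) - 1)/(2*k)) + C4*exp(-sqrt(3)*b*(sqrt(4*k + 1) + 1)/(2*k)) + b^4/36 + b^3*(3*k + 2*sqrt(3))/54 + b^2*(sqrt(3)*k + 2*k + 2)/18


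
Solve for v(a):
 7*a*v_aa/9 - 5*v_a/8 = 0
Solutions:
 v(a) = C1 + C2*a^(101/56)


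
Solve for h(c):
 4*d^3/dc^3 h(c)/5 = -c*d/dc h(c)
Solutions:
 h(c) = C1 + Integral(C2*airyai(-10^(1/3)*c/2) + C3*airybi(-10^(1/3)*c/2), c)


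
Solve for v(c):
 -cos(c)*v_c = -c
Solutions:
 v(c) = C1 + Integral(c/cos(c), c)


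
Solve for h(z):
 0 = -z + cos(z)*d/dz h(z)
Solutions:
 h(z) = C1 + Integral(z/cos(z), z)


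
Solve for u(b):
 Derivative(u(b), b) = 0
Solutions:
 u(b) = C1


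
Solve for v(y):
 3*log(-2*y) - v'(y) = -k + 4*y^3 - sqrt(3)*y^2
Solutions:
 v(y) = C1 - y^4 + sqrt(3)*y^3/3 + y*(k - 3 + 3*log(2)) + 3*y*log(-y)


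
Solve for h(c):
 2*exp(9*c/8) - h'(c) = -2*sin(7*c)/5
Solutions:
 h(c) = C1 + 16*exp(9*c/8)/9 - 2*cos(7*c)/35


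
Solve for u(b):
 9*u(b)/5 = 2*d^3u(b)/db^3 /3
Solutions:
 u(b) = C3*exp(3*10^(2/3)*b/10) + (C1*sin(3*10^(2/3)*sqrt(3)*b/20) + C2*cos(3*10^(2/3)*sqrt(3)*b/20))*exp(-3*10^(2/3)*b/20)


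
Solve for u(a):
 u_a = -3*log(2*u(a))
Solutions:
 Integral(1/(log(_y) + log(2)), (_y, u(a)))/3 = C1 - a


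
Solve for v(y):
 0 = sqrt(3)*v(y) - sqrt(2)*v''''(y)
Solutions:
 v(y) = C1*exp(-2^(7/8)*3^(1/8)*y/2) + C2*exp(2^(7/8)*3^(1/8)*y/2) + C3*sin(2^(7/8)*3^(1/8)*y/2) + C4*cos(2^(7/8)*3^(1/8)*y/2)


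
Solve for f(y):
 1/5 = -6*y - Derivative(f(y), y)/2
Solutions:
 f(y) = C1 - 6*y^2 - 2*y/5


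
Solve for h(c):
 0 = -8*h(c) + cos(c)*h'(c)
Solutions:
 h(c) = C1*(sin(c)^4 + 4*sin(c)^3 + 6*sin(c)^2 + 4*sin(c) + 1)/(sin(c)^4 - 4*sin(c)^3 + 6*sin(c)^2 - 4*sin(c) + 1)


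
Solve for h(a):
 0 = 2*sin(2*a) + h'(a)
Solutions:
 h(a) = C1 + cos(2*a)


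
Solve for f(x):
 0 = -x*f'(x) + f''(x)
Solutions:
 f(x) = C1 + C2*erfi(sqrt(2)*x/2)


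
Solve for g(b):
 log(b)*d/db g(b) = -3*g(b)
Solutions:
 g(b) = C1*exp(-3*li(b))


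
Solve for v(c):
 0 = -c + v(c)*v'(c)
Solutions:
 v(c) = -sqrt(C1 + c^2)
 v(c) = sqrt(C1 + c^2)


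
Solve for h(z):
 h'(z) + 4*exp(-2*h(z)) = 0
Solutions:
 h(z) = log(-sqrt(C1 - 8*z))
 h(z) = log(C1 - 8*z)/2


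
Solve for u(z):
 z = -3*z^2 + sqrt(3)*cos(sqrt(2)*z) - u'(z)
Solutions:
 u(z) = C1 - z^3 - z^2/2 + sqrt(6)*sin(sqrt(2)*z)/2


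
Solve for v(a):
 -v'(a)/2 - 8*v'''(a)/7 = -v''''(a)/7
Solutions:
 v(a) = C1 + C2*exp(a*(-2^(1/3)*(3*sqrt(89985) + 2237)^(1/3) - 128*2^(2/3)/(3*sqrt(89985) + 2237)^(1/3) + 32)/12)*sin(2^(1/3)*sqrt(3)*a*(-(3*sqrt(89985) + 2237)^(1/3) + 128*2^(1/3)/(3*sqrt(89985) + 2237)^(1/3))/12) + C3*exp(a*(-2^(1/3)*(3*sqrt(89985) + 2237)^(1/3) - 128*2^(2/3)/(3*sqrt(89985) + 2237)^(1/3) + 32)/12)*cos(2^(1/3)*sqrt(3)*a*(-(3*sqrt(89985) + 2237)^(1/3) + 128*2^(1/3)/(3*sqrt(89985) + 2237)^(1/3))/12) + C4*exp(a*(128*2^(2/3)/(3*sqrt(89985) + 2237)^(1/3) + 16 + 2^(1/3)*(3*sqrt(89985) + 2237)^(1/3))/6)


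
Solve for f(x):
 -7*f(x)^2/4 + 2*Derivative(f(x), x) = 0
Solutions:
 f(x) = -8/(C1 + 7*x)


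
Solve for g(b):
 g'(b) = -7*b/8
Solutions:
 g(b) = C1 - 7*b^2/16


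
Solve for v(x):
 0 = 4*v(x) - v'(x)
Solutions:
 v(x) = C1*exp(4*x)


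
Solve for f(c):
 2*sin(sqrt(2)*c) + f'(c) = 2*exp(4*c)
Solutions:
 f(c) = C1 + exp(4*c)/2 + sqrt(2)*cos(sqrt(2)*c)


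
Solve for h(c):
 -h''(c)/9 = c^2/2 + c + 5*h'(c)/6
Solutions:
 h(c) = C1 + C2*exp(-15*c/2) - c^3/5 - 13*c^2/25 + 52*c/375


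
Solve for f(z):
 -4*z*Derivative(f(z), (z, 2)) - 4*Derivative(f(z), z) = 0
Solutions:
 f(z) = C1 + C2*log(z)


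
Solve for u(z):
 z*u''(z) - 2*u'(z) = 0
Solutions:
 u(z) = C1 + C2*z^3


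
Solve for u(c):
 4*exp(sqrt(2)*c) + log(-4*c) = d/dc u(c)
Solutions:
 u(c) = C1 + c*log(-c) + c*(-1 + 2*log(2)) + 2*sqrt(2)*exp(sqrt(2)*c)


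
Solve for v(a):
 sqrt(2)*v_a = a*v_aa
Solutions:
 v(a) = C1 + C2*a^(1 + sqrt(2))


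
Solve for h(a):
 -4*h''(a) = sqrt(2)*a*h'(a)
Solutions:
 h(a) = C1 + C2*erf(2^(3/4)*a/4)


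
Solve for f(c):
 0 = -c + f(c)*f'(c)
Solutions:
 f(c) = -sqrt(C1 + c^2)
 f(c) = sqrt(C1 + c^2)


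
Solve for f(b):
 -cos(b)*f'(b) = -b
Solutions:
 f(b) = C1 + Integral(b/cos(b), b)


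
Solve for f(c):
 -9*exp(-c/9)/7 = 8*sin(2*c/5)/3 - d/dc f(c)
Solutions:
 f(c) = C1 - 20*cos(2*c/5)/3 - 81*exp(-c/9)/7


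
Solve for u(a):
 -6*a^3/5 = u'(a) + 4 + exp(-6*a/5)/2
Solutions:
 u(a) = C1 - 3*a^4/10 - 4*a + 5*exp(-6*a/5)/12


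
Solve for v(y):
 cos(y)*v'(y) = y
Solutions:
 v(y) = C1 + Integral(y/cos(y), y)


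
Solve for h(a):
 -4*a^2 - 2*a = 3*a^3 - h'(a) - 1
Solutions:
 h(a) = C1 + 3*a^4/4 + 4*a^3/3 + a^2 - a


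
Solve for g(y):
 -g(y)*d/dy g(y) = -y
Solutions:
 g(y) = -sqrt(C1 + y^2)
 g(y) = sqrt(C1 + y^2)


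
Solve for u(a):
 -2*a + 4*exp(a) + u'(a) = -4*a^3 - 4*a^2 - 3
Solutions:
 u(a) = C1 - a^4 - 4*a^3/3 + a^2 - 3*a - 4*exp(a)


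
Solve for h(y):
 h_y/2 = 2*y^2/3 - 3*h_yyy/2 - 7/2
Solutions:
 h(y) = C1 + C2*sin(sqrt(3)*y/3) + C3*cos(sqrt(3)*y/3) + 4*y^3/9 - 15*y


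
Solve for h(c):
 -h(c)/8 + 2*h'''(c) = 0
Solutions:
 h(c) = C3*exp(2^(2/3)*c/4) + (C1*sin(2^(2/3)*sqrt(3)*c/8) + C2*cos(2^(2/3)*sqrt(3)*c/8))*exp(-2^(2/3)*c/8)


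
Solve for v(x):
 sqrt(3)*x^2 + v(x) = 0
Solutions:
 v(x) = -sqrt(3)*x^2


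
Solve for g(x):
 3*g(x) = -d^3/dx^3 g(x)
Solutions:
 g(x) = C3*exp(-3^(1/3)*x) + (C1*sin(3^(5/6)*x/2) + C2*cos(3^(5/6)*x/2))*exp(3^(1/3)*x/2)


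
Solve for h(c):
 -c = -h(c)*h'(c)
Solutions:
 h(c) = -sqrt(C1 + c^2)
 h(c) = sqrt(C1 + c^2)


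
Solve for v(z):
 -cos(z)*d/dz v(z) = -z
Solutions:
 v(z) = C1 + Integral(z/cos(z), z)


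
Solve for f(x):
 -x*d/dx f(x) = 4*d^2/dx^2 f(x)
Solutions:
 f(x) = C1 + C2*erf(sqrt(2)*x/4)


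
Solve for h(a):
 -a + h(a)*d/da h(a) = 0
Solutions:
 h(a) = -sqrt(C1 + a^2)
 h(a) = sqrt(C1 + a^2)


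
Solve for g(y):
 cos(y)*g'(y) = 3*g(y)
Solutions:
 g(y) = C1*(sin(y) + 1)^(3/2)/(sin(y) - 1)^(3/2)


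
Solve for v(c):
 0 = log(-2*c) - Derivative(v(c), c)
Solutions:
 v(c) = C1 + c*log(-c) + c*(-1 + log(2))


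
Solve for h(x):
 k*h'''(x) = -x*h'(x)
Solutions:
 h(x) = C1 + Integral(C2*airyai(x*(-1/k)^(1/3)) + C3*airybi(x*(-1/k)^(1/3)), x)


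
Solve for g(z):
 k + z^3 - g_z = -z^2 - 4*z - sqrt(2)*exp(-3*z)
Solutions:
 g(z) = C1 + k*z + z^4/4 + z^3/3 + 2*z^2 - sqrt(2)*exp(-3*z)/3


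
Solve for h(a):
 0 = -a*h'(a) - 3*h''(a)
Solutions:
 h(a) = C1 + C2*erf(sqrt(6)*a/6)


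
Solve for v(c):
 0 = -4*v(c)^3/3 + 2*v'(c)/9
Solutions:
 v(c) = -sqrt(2)*sqrt(-1/(C1 + 6*c))/2
 v(c) = sqrt(2)*sqrt(-1/(C1 + 6*c))/2


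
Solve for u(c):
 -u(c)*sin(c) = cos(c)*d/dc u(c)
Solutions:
 u(c) = C1*cos(c)


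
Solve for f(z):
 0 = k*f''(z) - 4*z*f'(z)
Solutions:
 f(z) = C1 + C2*erf(sqrt(2)*z*sqrt(-1/k))/sqrt(-1/k)


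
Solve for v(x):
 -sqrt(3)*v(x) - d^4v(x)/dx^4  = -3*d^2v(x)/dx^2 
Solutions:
 v(x) = C1*exp(-sqrt(2)*x*sqrt(3 - sqrt(9 - 4*sqrt(3)))/2) + C2*exp(sqrt(2)*x*sqrt(3 - sqrt(9 - 4*sqrt(3)))/2) + C3*exp(-sqrt(2)*x*sqrt(sqrt(9 - 4*sqrt(3)) + 3)/2) + C4*exp(sqrt(2)*x*sqrt(sqrt(9 - 4*sqrt(3)) + 3)/2)


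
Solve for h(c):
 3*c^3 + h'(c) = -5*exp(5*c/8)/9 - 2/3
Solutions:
 h(c) = C1 - 3*c^4/4 - 2*c/3 - 8*exp(5*c/8)/9


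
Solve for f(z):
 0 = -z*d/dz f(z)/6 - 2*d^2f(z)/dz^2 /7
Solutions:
 f(z) = C1 + C2*erf(sqrt(42)*z/12)


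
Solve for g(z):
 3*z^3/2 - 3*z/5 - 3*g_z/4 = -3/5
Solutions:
 g(z) = C1 + z^4/2 - 2*z^2/5 + 4*z/5


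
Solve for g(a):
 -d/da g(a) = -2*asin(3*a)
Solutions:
 g(a) = C1 + 2*a*asin(3*a) + 2*sqrt(1 - 9*a^2)/3


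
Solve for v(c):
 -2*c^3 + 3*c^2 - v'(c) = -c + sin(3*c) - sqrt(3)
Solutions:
 v(c) = C1 - c^4/2 + c^3 + c^2/2 + sqrt(3)*c + cos(3*c)/3


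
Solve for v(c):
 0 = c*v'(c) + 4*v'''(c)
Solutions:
 v(c) = C1 + Integral(C2*airyai(-2^(1/3)*c/2) + C3*airybi(-2^(1/3)*c/2), c)


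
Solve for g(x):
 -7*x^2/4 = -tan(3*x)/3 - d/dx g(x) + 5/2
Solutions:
 g(x) = C1 + 7*x^3/12 + 5*x/2 + log(cos(3*x))/9


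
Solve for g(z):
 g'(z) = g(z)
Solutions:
 g(z) = C1*exp(z)


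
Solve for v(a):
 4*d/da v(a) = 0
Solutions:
 v(a) = C1


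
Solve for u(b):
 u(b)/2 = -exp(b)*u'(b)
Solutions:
 u(b) = C1*exp(exp(-b)/2)


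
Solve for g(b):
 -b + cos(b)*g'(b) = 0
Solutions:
 g(b) = C1 + Integral(b/cos(b), b)


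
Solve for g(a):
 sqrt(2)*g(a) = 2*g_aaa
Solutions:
 g(a) = C3*exp(2^(5/6)*a/2) + (C1*sin(2^(5/6)*sqrt(3)*a/4) + C2*cos(2^(5/6)*sqrt(3)*a/4))*exp(-2^(5/6)*a/4)


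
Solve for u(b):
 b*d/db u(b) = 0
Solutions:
 u(b) = C1


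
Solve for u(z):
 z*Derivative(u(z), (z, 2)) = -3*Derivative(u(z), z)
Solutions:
 u(z) = C1 + C2/z^2


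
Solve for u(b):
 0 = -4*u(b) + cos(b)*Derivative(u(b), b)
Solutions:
 u(b) = C1*(sin(b)^2 + 2*sin(b) + 1)/(sin(b)^2 - 2*sin(b) + 1)


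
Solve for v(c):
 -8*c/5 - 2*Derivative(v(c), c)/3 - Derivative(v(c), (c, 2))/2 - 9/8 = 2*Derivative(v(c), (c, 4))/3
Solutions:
 v(c) = C1 + C2*exp(-c*(-(4 + sqrt(17))^(1/3) + (4 + sqrt(17))^(-1/3))/4)*sin(sqrt(3)*c*((4 + sqrt(17))^(-1/3) + (4 + sqrt(17))^(1/3))/4) + C3*exp(-c*(-(4 + sqrt(17))^(1/3) + (4 + sqrt(17))^(-1/3))/4)*cos(sqrt(3)*c*((4 + sqrt(17))^(-1/3) + (4 + sqrt(17))^(1/3))/4) + C4*exp(c*(-(4 + sqrt(17))^(1/3) + (4 + sqrt(17))^(-1/3))/2) - 6*c^2/5 + 9*c/80


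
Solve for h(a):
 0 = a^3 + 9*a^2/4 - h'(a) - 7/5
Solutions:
 h(a) = C1 + a^4/4 + 3*a^3/4 - 7*a/5


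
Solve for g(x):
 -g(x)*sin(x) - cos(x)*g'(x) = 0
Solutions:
 g(x) = C1*cos(x)


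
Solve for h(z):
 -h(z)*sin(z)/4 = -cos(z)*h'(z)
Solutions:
 h(z) = C1/cos(z)^(1/4)


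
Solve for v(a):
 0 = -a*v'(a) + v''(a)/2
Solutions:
 v(a) = C1 + C2*erfi(a)


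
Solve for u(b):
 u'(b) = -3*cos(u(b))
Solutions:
 u(b) = pi - asin((C1 + exp(6*b))/(C1 - exp(6*b)))
 u(b) = asin((C1 + exp(6*b))/(C1 - exp(6*b)))


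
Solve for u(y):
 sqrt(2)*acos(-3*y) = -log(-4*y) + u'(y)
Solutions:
 u(y) = C1 + y*log(-y) - y + 2*y*log(2) + sqrt(2)*(y*acos(-3*y) + sqrt(1 - 9*y^2)/3)


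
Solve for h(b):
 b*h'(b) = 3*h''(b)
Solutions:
 h(b) = C1 + C2*erfi(sqrt(6)*b/6)


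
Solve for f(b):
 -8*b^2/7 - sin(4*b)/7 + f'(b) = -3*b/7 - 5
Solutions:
 f(b) = C1 + 8*b^3/21 - 3*b^2/14 - 5*b - cos(4*b)/28


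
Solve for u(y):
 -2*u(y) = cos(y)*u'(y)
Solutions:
 u(y) = C1*(sin(y) - 1)/(sin(y) + 1)


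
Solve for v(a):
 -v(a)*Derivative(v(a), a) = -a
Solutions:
 v(a) = -sqrt(C1 + a^2)
 v(a) = sqrt(C1 + a^2)


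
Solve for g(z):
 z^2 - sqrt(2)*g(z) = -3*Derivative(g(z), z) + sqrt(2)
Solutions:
 g(z) = C1*exp(sqrt(2)*z/3) + sqrt(2)*z^2/2 + 3*z - 1 + 9*sqrt(2)/2


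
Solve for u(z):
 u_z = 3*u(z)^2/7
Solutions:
 u(z) = -7/(C1 + 3*z)


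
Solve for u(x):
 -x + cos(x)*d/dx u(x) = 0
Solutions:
 u(x) = C1 + Integral(x/cos(x), x)


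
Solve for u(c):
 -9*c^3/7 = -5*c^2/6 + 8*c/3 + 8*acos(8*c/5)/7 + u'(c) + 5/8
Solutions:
 u(c) = C1 - 9*c^4/28 + 5*c^3/18 - 4*c^2/3 - 8*c*acos(8*c/5)/7 - 5*c/8 + sqrt(25 - 64*c^2)/7


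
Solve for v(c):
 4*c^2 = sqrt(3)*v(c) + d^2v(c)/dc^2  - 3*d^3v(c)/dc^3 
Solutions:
 v(c) = C1*exp(c*(-2^(2/3)*(2 + 243*sqrt(3) + sqrt(-4 + (2 + 243*sqrt(3))^2))^(1/3) - 2*2^(1/3)/(2 + 243*sqrt(3) + sqrt(-4 + (2 + 243*sqrt(3))^2))^(1/3) + 4)/36)*sin(2^(1/3)*sqrt(3)*c*(-2^(1/3)*(2 + 243*sqrt(3) + sqrt(-4 + (2 + 243*sqrt(3))^2))^(1/3) + 2/(2 + 243*sqrt(3) + sqrt(-4 + (2 + 243*sqrt(3))^2))^(1/3))/36) + C2*exp(c*(-2^(2/3)*(2 + 243*sqrt(3) + sqrt(-4 + (2 + 243*sqrt(3))^2))^(1/3) - 2*2^(1/3)/(2 + 243*sqrt(3) + sqrt(-4 + (2 + 243*sqrt(3))^2))^(1/3) + 4)/36)*cos(2^(1/3)*sqrt(3)*c*(-2^(1/3)*(2 + 243*sqrt(3) + sqrt(-4 + (2 + 243*sqrt(3))^2))^(1/3) + 2/(2 + 243*sqrt(3) + sqrt(-4 + (2 + 243*sqrt(3))^2))^(1/3))/36) + C3*exp(c*(2*2^(1/3)/(2 + 243*sqrt(3) + sqrt(-4 + (2 + 243*sqrt(3))^2))^(1/3) + 2 + 2^(2/3)*(2 + 243*sqrt(3) + sqrt(-4 + (2 + 243*sqrt(3))^2))^(1/3))/18) + 4*sqrt(3)*c^2/3 - 8/3


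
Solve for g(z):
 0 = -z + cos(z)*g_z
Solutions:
 g(z) = C1 + Integral(z/cos(z), z)


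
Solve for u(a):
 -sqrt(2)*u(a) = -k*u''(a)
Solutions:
 u(a) = C1*exp(-2^(1/4)*a*sqrt(1/k)) + C2*exp(2^(1/4)*a*sqrt(1/k))


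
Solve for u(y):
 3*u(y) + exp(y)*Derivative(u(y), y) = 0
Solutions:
 u(y) = C1*exp(3*exp(-y))


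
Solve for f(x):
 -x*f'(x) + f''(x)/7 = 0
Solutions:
 f(x) = C1 + C2*erfi(sqrt(14)*x/2)


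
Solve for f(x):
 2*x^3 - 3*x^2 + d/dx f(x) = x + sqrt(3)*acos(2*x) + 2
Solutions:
 f(x) = C1 - x^4/2 + x^3 + x^2/2 + 2*x + sqrt(3)*(x*acos(2*x) - sqrt(1 - 4*x^2)/2)


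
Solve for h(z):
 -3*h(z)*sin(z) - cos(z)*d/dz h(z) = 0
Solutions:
 h(z) = C1*cos(z)^3


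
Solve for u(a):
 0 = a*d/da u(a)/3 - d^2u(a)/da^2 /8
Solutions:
 u(a) = C1 + C2*erfi(2*sqrt(3)*a/3)


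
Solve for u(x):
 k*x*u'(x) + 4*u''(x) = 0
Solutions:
 u(x) = Piecewise((-sqrt(2)*sqrt(pi)*C1*erf(sqrt(2)*sqrt(k)*x/4)/sqrt(k) - C2, (k > 0) | (k < 0)), (-C1*x - C2, True))


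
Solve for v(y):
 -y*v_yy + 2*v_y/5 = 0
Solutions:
 v(y) = C1 + C2*y^(7/5)


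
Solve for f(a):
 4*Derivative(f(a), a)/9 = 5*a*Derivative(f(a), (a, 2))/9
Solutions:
 f(a) = C1 + C2*a^(9/5)


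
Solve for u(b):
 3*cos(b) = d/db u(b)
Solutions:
 u(b) = C1 + 3*sin(b)


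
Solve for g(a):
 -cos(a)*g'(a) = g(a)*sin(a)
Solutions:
 g(a) = C1*cos(a)


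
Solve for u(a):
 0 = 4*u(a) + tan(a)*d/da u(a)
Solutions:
 u(a) = C1/sin(a)^4


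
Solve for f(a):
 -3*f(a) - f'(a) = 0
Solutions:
 f(a) = C1*exp(-3*a)


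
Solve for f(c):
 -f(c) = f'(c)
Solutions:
 f(c) = C1*exp(-c)


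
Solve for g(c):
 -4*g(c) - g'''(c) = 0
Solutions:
 g(c) = C3*exp(-2^(2/3)*c) + (C1*sin(2^(2/3)*sqrt(3)*c/2) + C2*cos(2^(2/3)*sqrt(3)*c/2))*exp(2^(2/3)*c/2)


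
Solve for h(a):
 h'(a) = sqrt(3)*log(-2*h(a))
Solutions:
 -sqrt(3)*Integral(1/(log(-_y) + log(2)), (_y, h(a)))/3 = C1 - a


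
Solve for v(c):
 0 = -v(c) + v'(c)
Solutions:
 v(c) = C1*exp(c)


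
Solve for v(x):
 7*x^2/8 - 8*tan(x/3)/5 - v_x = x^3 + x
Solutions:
 v(x) = C1 - x^4/4 + 7*x^3/24 - x^2/2 + 24*log(cos(x/3))/5


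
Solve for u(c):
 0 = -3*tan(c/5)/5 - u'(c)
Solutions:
 u(c) = C1 + 3*log(cos(c/5))


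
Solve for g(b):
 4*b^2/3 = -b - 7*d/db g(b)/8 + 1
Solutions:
 g(b) = C1 - 32*b^3/63 - 4*b^2/7 + 8*b/7


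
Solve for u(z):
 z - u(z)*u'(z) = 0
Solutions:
 u(z) = -sqrt(C1 + z^2)
 u(z) = sqrt(C1 + z^2)


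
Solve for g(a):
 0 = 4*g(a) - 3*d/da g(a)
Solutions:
 g(a) = C1*exp(4*a/3)


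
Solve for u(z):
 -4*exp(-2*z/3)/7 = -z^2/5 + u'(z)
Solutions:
 u(z) = C1 + z^3/15 + 6*exp(-2*z/3)/7


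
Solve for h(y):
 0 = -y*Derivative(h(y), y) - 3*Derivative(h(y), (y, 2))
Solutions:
 h(y) = C1 + C2*erf(sqrt(6)*y/6)


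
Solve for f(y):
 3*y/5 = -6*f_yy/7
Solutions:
 f(y) = C1 + C2*y - 7*y^3/60


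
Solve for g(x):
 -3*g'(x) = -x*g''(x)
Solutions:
 g(x) = C1 + C2*x^4


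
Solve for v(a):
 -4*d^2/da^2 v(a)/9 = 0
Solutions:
 v(a) = C1 + C2*a


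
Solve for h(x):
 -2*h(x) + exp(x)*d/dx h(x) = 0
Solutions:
 h(x) = C1*exp(-2*exp(-x))


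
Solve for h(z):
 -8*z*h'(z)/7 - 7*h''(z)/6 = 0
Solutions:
 h(z) = C1 + C2*erf(2*sqrt(6)*z/7)


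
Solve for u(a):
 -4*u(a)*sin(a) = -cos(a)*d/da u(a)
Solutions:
 u(a) = C1/cos(a)^4


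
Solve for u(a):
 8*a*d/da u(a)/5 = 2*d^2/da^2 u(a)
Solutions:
 u(a) = C1 + C2*erfi(sqrt(10)*a/5)


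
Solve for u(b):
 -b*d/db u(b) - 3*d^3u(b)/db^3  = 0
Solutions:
 u(b) = C1 + Integral(C2*airyai(-3^(2/3)*b/3) + C3*airybi(-3^(2/3)*b/3), b)


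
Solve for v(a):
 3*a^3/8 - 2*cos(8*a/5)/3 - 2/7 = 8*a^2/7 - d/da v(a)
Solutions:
 v(a) = C1 - 3*a^4/32 + 8*a^3/21 + 2*a/7 + 5*sin(8*a/5)/12


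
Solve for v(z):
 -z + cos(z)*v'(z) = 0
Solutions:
 v(z) = C1 + Integral(z/cos(z), z)


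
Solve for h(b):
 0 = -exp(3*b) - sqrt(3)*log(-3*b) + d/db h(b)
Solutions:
 h(b) = C1 + sqrt(3)*b*log(-b) + sqrt(3)*b*(-1 + log(3)) + exp(3*b)/3


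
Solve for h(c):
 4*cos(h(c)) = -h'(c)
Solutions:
 h(c) = pi - asin((C1 + exp(8*c))/(C1 - exp(8*c)))
 h(c) = asin((C1 + exp(8*c))/(C1 - exp(8*c)))


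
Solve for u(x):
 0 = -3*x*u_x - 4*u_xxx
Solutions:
 u(x) = C1 + Integral(C2*airyai(-6^(1/3)*x/2) + C3*airybi(-6^(1/3)*x/2), x)


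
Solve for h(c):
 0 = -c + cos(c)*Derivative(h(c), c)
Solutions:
 h(c) = C1 + Integral(c/cos(c), c)


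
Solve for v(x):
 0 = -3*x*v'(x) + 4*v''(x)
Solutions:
 v(x) = C1 + C2*erfi(sqrt(6)*x/4)


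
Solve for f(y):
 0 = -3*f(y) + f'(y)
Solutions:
 f(y) = C1*exp(3*y)


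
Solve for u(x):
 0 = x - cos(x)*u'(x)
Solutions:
 u(x) = C1 + Integral(x/cos(x), x)


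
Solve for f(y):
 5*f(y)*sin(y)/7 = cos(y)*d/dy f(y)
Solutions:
 f(y) = C1/cos(y)^(5/7)


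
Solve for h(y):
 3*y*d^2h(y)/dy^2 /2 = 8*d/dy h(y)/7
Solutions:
 h(y) = C1 + C2*y^(37/21)


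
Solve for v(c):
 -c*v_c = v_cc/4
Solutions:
 v(c) = C1 + C2*erf(sqrt(2)*c)


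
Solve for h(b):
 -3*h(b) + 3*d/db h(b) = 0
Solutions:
 h(b) = C1*exp(b)


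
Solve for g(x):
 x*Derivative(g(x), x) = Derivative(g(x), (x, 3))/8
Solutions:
 g(x) = C1 + Integral(C2*airyai(2*x) + C3*airybi(2*x), x)


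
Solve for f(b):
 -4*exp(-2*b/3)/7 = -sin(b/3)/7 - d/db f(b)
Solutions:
 f(b) = C1 + 3*cos(b/3)/7 - 6*exp(-2*b/3)/7


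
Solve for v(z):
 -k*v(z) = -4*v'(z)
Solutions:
 v(z) = C1*exp(k*z/4)


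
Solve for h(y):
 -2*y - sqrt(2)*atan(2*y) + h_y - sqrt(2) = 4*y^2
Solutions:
 h(y) = C1 + 4*y^3/3 + y^2 + sqrt(2)*y + sqrt(2)*(y*atan(2*y) - log(4*y^2 + 1)/4)


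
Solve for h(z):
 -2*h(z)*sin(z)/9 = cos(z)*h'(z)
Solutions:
 h(z) = C1*cos(z)^(2/9)


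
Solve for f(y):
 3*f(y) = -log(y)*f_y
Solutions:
 f(y) = C1*exp(-3*li(y))


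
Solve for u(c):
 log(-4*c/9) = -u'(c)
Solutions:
 u(c) = C1 - c*log(-c) + c*(-2*log(2) + 1 + 2*log(3))


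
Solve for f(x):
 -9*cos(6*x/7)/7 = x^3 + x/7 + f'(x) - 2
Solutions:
 f(x) = C1 - x^4/4 - x^2/14 + 2*x - 3*sin(6*x/7)/2


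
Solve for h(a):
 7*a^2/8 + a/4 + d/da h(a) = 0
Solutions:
 h(a) = C1 - 7*a^3/24 - a^2/8


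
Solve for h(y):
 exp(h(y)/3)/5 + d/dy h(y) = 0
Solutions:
 h(y) = 3*log(1/(C1 + y)) + 3*log(15)


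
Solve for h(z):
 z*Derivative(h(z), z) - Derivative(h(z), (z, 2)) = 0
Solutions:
 h(z) = C1 + C2*erfi(sqrt(2)*z/2)


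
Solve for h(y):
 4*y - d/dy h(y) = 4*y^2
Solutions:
 h(y) = C1 - 4*y^3/3 + 2*y^2


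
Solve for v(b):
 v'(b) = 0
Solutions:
 v(b) = C1


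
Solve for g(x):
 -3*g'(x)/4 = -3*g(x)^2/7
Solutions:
 g(x) = -7/(C1 + 4*x)


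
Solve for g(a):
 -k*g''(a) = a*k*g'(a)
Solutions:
 g(a) = C1 + C2*erf(sqrt(2)*a/2)


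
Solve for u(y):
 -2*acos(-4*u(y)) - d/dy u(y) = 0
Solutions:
 Integral(1/acos(-4*_y), (_y, u(y))) = C1 - 2*y


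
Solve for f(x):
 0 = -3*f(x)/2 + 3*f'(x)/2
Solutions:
 f(x) = C1*exp(x)


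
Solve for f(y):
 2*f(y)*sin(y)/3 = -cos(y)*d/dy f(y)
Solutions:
 f(y) = C1*cos(y)^(2/3)


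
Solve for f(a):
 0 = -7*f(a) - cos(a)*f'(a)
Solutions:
 f(a) = C1*sqrt(sin(a) - 1)*(sin(a)^3 - 3*sin(a)^2 + 3*sin(a) - 1)/(sqrt(sin(a) + 1)*(sin(a)^3 + 3*sin(a)^2 + 3*sin(a) + 1))


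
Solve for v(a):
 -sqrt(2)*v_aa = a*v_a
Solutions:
 v(a) = C1 + C2*erf(2^(1/4)*a/2)


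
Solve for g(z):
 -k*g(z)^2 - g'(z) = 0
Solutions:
 g(z) = 1/(C1 + k*z)


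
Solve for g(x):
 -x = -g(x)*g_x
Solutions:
 g(x) = -sqrt(C1 + x^2)
 g(x) = sqrt(C1 + x^2)


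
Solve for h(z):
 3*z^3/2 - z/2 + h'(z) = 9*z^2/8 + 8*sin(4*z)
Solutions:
 h(z) = C1 - 3*z^4/8 + 3*z^3/8 + z^2/4 - 2*cos(4*z)
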